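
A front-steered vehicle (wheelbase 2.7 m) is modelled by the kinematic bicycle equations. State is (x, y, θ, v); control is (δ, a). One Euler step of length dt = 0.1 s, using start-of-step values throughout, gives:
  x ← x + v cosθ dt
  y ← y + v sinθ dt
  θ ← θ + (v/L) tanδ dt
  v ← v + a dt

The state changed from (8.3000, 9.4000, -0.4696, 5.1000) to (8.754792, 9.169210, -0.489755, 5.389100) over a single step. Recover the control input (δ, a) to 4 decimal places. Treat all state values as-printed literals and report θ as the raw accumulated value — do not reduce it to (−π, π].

a = (v'−v)/dt = (0.289100)/0.1 = 2.8910
Δθ = θ'−θ = -0.020155;  (v·dt/L) = 5.1000·0.1/2.7 = 0.188889
tan δ = Δθ·L/(v·dt) = -0.106703  →  δ = -0.1063

δ = -0.1063, a = 2.8910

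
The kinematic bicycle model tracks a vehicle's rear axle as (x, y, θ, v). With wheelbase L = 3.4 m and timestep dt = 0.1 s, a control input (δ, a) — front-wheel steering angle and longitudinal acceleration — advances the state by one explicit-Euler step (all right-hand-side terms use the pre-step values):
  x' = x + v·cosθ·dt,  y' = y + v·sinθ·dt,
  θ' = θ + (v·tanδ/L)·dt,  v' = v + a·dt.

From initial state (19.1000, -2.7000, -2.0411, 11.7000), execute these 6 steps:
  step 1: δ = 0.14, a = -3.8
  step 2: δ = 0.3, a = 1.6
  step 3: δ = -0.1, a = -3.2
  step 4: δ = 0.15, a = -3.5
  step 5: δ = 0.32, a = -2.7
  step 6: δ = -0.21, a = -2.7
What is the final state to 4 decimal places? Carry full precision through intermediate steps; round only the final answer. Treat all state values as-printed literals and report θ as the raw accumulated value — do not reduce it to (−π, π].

(16.8313, -8.9784, -1.8346, 10.2700)

after step 1 (δ=0.14, a=-3.8): (18.569806, -3.742974, -1.992606, 11.320000)
after step 2 (δ=0.3, a=1.6): (18.106351, -4.775753, -1.889616, 11.480000)
after step 3 (δ=-0.1, a=-3.2): (17.746516, -5.865901, -1.923493, 11.160000)
after step 4 (δ=0.15, a=-3.5): (17.361016, -6.913205, -1.873885, 10.810000)
after step 5 (δ=0.32, a=-2.7): (17.038370, -7.944933, -1.768523, 10.540000)
after step 6 (δ=-0.21, a=-2.7): (16.831322, -8.978396, -1.834597, 10.270000)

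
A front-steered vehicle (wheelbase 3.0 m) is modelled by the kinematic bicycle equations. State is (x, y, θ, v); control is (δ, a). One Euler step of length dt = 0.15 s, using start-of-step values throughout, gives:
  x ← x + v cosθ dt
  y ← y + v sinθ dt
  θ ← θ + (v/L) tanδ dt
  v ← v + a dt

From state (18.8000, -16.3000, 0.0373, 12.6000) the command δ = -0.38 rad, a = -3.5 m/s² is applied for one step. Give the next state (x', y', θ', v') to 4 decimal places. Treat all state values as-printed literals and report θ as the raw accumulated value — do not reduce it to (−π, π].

x' = 18.8000 + 12.6000·cos(0.0373)·0.15 = 20.6887
y' = -16.3000 + 12.6000·sin(0.0373)·0.15 = -16.2295
θ' = 0.0373 + (12.6000/3.0)·tan(-0.38)·0.15 = -0.2143
v' = 12.6000 − 3.5000·0.15 = 12.0750

(20.6887, -16.2295, -0.2143, 12.0750)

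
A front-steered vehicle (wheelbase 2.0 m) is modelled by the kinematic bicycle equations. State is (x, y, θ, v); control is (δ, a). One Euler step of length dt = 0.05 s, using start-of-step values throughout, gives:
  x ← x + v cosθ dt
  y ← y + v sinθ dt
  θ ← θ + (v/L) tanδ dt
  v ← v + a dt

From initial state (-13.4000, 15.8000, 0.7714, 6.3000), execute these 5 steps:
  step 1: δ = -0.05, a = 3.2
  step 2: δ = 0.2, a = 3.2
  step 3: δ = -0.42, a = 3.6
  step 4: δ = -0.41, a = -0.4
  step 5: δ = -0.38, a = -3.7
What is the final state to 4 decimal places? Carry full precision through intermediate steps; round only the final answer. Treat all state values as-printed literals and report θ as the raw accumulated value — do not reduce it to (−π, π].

after step 1 (δ=-0.05, a=3.2): (-13.174165, 16.019599, 0.763518, 6.460000)
after step 2 (δ=0.2, a=3.2): (-12.940828, 16.242943, 0.796256, 6.620000)
after step 3 (δ=-0.42, a=3.6): (-12.709330, 16.479523, 0.722348, 6.800000)
after step 4 (δ=-0.41, a=-0.4): (-12.454244, 16.704313, 0.648461, 6.780000)
after step 5 (δ=-0.38, a=-3.7): (-12.184056, 16.909056, 0.580761, 6.595000)

(-12.1841, 16.9091, 0.5808, 6.5950)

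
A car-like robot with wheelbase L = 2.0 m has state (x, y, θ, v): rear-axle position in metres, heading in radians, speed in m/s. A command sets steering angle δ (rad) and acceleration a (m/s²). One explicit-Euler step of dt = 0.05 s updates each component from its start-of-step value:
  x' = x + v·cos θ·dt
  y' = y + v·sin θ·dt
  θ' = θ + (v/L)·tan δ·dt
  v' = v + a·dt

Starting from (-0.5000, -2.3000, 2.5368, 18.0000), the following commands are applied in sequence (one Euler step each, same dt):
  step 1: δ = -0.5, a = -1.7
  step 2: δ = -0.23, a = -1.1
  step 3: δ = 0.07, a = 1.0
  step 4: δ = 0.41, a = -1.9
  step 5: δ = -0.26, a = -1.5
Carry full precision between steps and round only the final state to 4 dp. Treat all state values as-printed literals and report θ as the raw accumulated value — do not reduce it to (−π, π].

(-3.5501, 0.9228, 2.2935, 17.7400)

after step 1 (δ=-0.5, a=-1.7): (-1.240358, -1.788268, 2.290964, 17.915000)
after step 2 (δ=-0.23, a=-1.1): (-1.831115, -1.114937, 2.186097, 17.860000)
after step 3 (δ=0.07, a=1.0): (-2.346558, -0.385713, 2.217403, 17.910000)
after step 4 (δ=0.41, a=-1.9): (-2.886080, 0.329015, 2.412009, 17.815000)
after step 5 (δ=-0.26, a=-1.5): (-3.550092, 0.922753, 2.293530, 17.740000)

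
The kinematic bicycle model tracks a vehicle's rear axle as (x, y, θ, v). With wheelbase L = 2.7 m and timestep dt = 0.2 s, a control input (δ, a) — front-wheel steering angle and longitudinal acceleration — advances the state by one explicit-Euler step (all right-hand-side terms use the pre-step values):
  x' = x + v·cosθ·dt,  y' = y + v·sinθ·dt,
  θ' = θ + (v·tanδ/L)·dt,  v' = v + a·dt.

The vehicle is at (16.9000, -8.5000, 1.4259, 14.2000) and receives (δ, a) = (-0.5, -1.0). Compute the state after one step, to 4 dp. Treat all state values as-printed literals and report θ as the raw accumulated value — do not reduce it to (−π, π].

x' = 16.9000 + 14.2000·cos(1.4259)·0.2 = 17.3101
y' = -8.5000 + 14.2000·sin(1.4259)·0.2 = -5.6898
θ' = 1.4259 + (14.2000/2.7)·tan(-0.5)·0.2 = 0.8513
v' = 14.2000 − 1.0000·0.2 = 14.0000

(17.3101, -5.6898, 0.8513, 14.0000)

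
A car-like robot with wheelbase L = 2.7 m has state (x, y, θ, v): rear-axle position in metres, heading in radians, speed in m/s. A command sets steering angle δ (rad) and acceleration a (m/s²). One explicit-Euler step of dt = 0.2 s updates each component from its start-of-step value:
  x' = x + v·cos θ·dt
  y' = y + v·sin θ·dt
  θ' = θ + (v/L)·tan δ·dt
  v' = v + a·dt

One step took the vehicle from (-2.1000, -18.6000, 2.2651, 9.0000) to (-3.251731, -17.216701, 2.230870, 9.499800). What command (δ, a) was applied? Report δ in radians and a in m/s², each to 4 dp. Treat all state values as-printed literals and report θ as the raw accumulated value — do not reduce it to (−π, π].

a = (v'−v)/dt = (0.499800)/0.2 = 2.4990
Δθ = θ'−θ = -0.034230;  (v·dt/L) = 9.0000·0.2/2.7 = 0.666667
tan δ = Δθ·L/(v·dt) = -0.051345  →  δ = -0.0513

δ = -0.0513, a = 2.4990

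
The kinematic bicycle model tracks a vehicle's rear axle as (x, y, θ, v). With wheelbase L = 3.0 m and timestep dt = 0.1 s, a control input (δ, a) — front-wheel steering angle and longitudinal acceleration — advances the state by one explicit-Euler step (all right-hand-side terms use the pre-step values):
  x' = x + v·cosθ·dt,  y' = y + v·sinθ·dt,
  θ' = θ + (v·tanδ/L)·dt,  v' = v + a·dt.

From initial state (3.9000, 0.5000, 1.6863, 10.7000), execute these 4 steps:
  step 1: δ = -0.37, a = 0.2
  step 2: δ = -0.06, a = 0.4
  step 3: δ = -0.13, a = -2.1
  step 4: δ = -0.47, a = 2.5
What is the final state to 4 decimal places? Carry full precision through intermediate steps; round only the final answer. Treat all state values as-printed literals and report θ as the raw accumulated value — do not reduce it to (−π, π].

(3.9449, 4.7602, 1.3010, 10.8000)

after step 1 (δ=-0.37, a=0.2): (3.776686, 1.562870, 1.547962, 10.720000)
after step 2 (δ=-0.06, a=0.4): (3.801162, 2.634591, 1.526496, 10.760000)
after step 3 (δ=-0.13, a=-2.1): (3.848813, 3.709535, 1.479605, 10.550000)
after step 4 (δ=-0.47, a=2.5): (3.944886, 4.760152, 1.300971, 10.800000)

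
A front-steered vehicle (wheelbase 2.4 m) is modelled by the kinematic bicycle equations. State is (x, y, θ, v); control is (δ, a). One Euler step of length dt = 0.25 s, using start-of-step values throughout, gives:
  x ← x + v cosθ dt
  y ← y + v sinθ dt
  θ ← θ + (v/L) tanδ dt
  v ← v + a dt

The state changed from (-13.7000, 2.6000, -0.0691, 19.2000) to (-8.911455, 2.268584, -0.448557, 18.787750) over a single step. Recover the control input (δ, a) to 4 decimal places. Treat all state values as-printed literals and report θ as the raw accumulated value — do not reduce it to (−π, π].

δ = -0.1875, a = -1.6490

a = (v'−v)/dt = (-0.412250)/0.25 = -1.6490
Δθ = θ'−θ = -0.379457;  (v·dt/L) = 19.2000·0.25/2.4 = 2.000000
tan δ = Δθ·L/(v·dt) = -0.189728  →  δ = -0.1875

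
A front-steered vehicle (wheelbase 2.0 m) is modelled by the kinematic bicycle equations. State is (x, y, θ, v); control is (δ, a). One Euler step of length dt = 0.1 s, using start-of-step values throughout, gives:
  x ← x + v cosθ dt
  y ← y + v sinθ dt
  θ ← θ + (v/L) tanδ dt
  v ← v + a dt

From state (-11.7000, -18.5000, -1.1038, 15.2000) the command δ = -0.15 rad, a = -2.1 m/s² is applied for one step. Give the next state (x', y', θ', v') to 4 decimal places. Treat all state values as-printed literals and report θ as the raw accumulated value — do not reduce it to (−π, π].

(-11.0157, -19.8572, -1.2187, 14.9900)

x' = -11.7000 + 15.2000·cos(-1.1038)·0.1 = -11.0157
y' = -18.5000 + 15.2000·sin(-1.1038)·0.1 = -19.8572
θ' = -1.1038 + (15.2000/2.0)·tan(-0.15)·0.1 = -1.2187
v' = 15.2000 − 2.1000·0.1 = 14.9900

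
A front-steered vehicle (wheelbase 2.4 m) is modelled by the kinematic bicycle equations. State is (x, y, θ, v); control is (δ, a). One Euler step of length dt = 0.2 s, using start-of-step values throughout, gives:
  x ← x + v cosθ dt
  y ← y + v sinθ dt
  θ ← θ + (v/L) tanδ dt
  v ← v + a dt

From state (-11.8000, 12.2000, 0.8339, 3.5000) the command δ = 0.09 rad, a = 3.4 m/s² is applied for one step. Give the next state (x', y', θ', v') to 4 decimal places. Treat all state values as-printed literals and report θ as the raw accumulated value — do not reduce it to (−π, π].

x' = -11.8000 + 3.5000·cos(0.8339)·0.2 = -11.3296
y' = 12.2000 + 3.5000·sin(0.8339)·0.2 = 12.7184
θ' = 0.8339 + (3.5000/2.4)·tan(0.09)·0.2 = 0.8602
v' = 3.5000 + 3.4000·0.2 = 4.1800

(-11.3296, 12.7184, 0.8602, 4.1800)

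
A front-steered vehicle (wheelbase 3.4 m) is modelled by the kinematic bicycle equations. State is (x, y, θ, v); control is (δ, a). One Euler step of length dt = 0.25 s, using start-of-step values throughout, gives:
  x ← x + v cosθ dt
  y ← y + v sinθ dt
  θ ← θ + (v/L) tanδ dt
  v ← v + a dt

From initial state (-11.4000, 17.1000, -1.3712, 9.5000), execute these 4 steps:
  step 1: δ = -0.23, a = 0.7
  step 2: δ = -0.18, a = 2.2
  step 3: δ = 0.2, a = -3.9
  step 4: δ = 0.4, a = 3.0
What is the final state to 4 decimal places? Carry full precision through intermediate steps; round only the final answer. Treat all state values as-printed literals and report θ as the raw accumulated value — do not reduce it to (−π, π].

after step 1 (δ=-0.23, a=0.7): (-10.929100, 14.772152, -1.534756, 9.675000)
after step 2 (δ=-0.18, a=2.2): (-10.841946, 12.354972, -1.664209, 10.225000)
after step 3 (δ=0.2, a=-3.9): (-11.080384, 9.809867, -1.511803, 9.250000)
after step 4 (δ=0.4, a=3.0): (-10.944043, 7.501390, -1.224242, 10.000000)

(-10.9440, 7.5014, -1.2242, 10.0000)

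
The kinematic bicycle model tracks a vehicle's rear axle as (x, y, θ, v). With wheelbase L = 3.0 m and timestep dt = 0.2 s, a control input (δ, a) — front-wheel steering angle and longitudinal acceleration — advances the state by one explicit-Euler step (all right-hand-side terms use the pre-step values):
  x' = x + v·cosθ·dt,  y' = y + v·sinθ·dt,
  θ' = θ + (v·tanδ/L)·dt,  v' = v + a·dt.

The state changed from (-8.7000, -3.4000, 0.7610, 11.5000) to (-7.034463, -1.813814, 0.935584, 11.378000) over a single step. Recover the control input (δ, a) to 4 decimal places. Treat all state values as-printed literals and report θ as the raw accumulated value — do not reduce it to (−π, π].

a = (v'−v)/dt = (-0.122000)/0.2 = -0.6100
Δθ = θ'−θ = 0.174584;  (v·dt/L) = 11.5000·0.2/3.0 = 0.766667
tan δ = Δθ·L/(v·dt) = 0.227718  →  δ = 0.2239

δ = 0.2239, a = -0.6100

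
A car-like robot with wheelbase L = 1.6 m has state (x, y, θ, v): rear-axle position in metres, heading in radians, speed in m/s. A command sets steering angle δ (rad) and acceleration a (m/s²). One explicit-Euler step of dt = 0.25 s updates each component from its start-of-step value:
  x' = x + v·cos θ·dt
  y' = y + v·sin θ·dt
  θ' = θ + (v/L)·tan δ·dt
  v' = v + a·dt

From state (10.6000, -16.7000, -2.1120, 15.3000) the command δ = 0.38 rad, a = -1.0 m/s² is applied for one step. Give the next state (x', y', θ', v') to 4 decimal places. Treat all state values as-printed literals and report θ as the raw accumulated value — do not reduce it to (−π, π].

x' = 10.6000 + 15.3000·cos(-2.1120)·0.25 = 8.6295
y' = -16.7000 + 15.3000·sin(-2.1120)·0.25 = -19.9784
θ' = -2.1120 + (15.3000/1.6)·tan(0.38)·0.25 = -1.1572
v' = 15.3000 − 1.0000·0.25 = 15.0500

(8.6295, -19.9784, -1.1572, 15.0500)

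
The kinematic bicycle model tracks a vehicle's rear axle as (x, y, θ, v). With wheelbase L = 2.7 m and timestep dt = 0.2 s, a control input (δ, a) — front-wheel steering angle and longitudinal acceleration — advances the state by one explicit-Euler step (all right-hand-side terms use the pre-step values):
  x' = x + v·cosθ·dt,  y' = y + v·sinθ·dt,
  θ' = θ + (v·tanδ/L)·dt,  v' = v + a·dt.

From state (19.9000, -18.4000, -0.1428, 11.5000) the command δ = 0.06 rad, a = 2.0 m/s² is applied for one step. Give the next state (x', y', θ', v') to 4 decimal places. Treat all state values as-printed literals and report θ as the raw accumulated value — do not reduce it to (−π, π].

x' = 19.9000 + 11.5000·cos(-0.1428)·0.2 = 22.1766
y' = -18.4000 + 11.5000·sin(-0.1428)·0.2 = -18.7273
θ' = -0.1428 + (11.5000/2.7)·tan(0.06)·0.2 = -0.0916
v' = 11.5000 + 2.0000·0.2 = 11.9000

(22.1766, -18.7273, -0.0916, 11.9000)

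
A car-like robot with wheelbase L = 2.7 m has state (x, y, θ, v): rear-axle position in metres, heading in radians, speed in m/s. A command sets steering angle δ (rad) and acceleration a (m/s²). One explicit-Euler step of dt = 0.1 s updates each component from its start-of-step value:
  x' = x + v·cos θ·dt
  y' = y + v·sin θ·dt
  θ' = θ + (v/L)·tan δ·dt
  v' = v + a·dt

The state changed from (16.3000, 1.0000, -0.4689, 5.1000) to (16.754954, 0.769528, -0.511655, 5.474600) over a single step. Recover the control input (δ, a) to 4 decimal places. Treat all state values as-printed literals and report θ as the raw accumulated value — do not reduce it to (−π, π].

δ = -0.2226, a = 3.7460

a = (v'−v)/dt = (0.374600)/0.1 = 3.7460
Δθ = θ'−θ = -0.042755;  (v·dt/L) = 5.1000·0.1/2.7 = 0.188889
tan δ = Δθ·L/(v·dt) = -0.226350  →  δ = -0.2226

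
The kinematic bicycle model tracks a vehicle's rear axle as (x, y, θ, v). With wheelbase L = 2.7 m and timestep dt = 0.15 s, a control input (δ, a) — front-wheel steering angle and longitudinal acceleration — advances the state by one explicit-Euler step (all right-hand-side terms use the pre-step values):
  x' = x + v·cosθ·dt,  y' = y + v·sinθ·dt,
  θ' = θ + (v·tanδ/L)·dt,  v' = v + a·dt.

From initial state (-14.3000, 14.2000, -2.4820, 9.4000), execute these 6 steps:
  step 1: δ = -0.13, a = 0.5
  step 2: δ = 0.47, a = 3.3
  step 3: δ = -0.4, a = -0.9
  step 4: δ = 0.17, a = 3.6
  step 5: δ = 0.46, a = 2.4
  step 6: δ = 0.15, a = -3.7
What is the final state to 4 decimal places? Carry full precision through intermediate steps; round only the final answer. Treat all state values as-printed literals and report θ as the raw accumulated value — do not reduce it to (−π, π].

after step 1 (δ=-0.13, a=0.5): (-15.414241, 13.335959, -2.550274, 9.475000)
after step 2 (δ=0.47, a=3.3): (-16.594172, 12.543674, -2.282886, 9.970000)
after step 3 (δ=-0.4, a=-0.9): (-17.571357, 11.411584, -2.517067, 9.835000)
after step 4 (δ=0.17, a=3.6): (-18.768140, 10.548987, -2.423275, 10.375000)
after step 5 (δ=0.46, a=2.4): (-19.939863, 9.524789, -2.137704, 10.735000)
after step 6 (δ=0.15, a=-3.7): (-20.804609, 8.166438, -2.047569, 10.180000)

(-20.8046, 8.1664, -2.0476, 10.1800)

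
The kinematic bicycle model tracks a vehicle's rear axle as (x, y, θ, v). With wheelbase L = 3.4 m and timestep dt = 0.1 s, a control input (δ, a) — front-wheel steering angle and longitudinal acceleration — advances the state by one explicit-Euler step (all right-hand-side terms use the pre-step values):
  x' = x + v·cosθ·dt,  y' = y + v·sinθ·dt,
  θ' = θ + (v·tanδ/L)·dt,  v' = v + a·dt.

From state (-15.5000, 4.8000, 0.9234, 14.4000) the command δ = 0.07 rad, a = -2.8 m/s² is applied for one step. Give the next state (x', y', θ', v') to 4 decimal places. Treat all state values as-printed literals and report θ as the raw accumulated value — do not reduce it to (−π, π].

(-14.6315, 5.9486, 0.9531, 14.1200)

x' = -15.5000 + 14.4000·cos(0.9234)·0.1 = -14.6315
y' = 4.8000 + 14.4000·sin(0.9234)·0.1 = 5.9486
θ' = 0.9234 + (14.4000/3.4)·tan(0.07)·0.1 = 0.9531
v' = 14.4000 − 2.8000·0.1 = 14.1200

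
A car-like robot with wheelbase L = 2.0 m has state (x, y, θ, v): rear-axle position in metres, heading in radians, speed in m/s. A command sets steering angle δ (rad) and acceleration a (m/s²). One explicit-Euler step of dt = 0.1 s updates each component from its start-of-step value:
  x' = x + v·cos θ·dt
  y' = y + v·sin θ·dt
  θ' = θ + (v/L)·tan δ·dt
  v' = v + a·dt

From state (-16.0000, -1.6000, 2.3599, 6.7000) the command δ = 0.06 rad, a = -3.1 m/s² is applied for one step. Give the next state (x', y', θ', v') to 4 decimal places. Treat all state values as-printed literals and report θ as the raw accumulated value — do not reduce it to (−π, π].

(-16.4755, -1.1280, 2.3800, 6.3900)

x' = -16.0000 + 6.7000·cos(2.3599)·0.1 = -16.4755
y' = -1.6000 + 6.7000·sin(2.3599)·0.1 = -1.1280
θ' = 2.3599 + (6.7000/2.0)·tan(0.06)·0.1 = 2.3800
v' = 6.7000 − 3.1000·0.1 = 6.3900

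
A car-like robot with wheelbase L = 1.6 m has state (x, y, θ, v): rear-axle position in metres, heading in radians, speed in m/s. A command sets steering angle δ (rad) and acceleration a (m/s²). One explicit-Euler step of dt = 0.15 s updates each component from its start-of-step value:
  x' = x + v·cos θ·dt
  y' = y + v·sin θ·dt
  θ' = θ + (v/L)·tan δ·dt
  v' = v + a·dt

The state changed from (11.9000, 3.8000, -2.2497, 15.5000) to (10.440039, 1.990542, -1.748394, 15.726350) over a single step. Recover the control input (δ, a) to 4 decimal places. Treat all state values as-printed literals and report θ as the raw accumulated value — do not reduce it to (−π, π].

a = (v'−v)/dt = (0.226350)/0.15 = 1.5090
Δθ = θ'−θ = 0.501306;  (v·dt/L) = 15.5000·0.15/1.6 = 1.453125
tan δ = Δθ·L/(v·dt) = 0.344985  →  δ = 0.3322

δ = 0.3322, a = 1.5090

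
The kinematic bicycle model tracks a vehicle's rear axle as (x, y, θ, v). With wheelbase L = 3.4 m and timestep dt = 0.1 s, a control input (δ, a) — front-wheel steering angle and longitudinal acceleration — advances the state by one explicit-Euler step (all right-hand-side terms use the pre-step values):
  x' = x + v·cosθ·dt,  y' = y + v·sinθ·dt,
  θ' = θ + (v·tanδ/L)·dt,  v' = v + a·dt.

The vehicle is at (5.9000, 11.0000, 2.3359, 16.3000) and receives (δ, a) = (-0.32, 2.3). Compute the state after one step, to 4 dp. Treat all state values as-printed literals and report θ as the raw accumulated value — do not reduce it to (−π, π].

(4.7710, 12.1757, 2.1770, 16.5300)

x' = 5.9000 + 16.3000·cos(2.3359)·0.1 = 4.7710
y' = 11.0000 + 16.3000·sin(2.3359)·0.1 = 12.1757
θ' = 2.3359 + (16.3000/3.4)·tan(-0.32)·0.1 = 2.1770
v' = 16.3000 + 2.3000·0.1 = 16.5300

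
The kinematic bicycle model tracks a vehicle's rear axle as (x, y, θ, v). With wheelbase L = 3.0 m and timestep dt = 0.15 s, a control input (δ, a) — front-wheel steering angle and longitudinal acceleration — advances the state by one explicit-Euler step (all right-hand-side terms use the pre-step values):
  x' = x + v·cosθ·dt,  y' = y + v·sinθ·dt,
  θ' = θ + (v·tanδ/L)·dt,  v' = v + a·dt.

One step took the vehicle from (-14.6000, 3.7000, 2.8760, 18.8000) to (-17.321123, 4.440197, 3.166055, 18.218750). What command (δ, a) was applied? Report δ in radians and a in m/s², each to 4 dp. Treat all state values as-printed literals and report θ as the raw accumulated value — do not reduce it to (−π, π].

a = (v'−v)/dt = (-0.581250)/0.15 = -3.8750
Δθ = θ'−θ = 0.290055;  (v·dt/L) = 18.8000·0.15/3.0 = 0.940000
tan δ = Δθ·L/(v·dt) = 0.308569  →  δ = 0.2993

δ = 0.2993, a = -3.8750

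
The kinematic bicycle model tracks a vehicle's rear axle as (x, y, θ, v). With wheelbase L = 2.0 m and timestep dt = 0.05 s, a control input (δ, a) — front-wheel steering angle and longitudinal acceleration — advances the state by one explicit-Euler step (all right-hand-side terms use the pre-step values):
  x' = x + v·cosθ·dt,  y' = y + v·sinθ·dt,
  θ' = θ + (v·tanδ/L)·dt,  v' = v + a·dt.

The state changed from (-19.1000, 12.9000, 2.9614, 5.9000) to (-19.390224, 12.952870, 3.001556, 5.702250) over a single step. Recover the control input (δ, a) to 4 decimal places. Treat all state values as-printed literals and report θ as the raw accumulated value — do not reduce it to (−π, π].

δ = 0.2658, a = -3.9550

a = (v'−v)/dt = (-0.197750)/0.05 = -3.9550
Δθ = θ'−θ = 0.040156;  (v·dt/L) = 5.9000·0.05/2.0 = 0.147500
tan δ = Δθ·L/(v·dt) = 0.272244  →  δ = 0.2658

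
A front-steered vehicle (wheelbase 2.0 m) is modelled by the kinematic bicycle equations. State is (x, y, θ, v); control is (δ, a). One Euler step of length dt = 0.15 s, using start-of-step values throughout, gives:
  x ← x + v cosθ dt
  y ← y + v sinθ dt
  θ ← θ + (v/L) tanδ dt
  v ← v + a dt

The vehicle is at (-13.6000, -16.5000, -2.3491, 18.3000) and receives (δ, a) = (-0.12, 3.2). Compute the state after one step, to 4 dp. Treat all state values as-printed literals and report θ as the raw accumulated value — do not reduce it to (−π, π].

x' = -13.6000 + 18.3000·cos(-2.3491)·0.15 = -15.5272
y' = -16.5000 + 18.3000·sin(-2.3491)·0.15 = -18.4547
θ' = -2.3491 + (18.3000/2.0)·tan(-0.12)·0.15 = -2.5146
v' = 18.3000 + 3.2000·0.15 = 18.7800

(-15.5272, -18.4547, -2.5146, 18.7800)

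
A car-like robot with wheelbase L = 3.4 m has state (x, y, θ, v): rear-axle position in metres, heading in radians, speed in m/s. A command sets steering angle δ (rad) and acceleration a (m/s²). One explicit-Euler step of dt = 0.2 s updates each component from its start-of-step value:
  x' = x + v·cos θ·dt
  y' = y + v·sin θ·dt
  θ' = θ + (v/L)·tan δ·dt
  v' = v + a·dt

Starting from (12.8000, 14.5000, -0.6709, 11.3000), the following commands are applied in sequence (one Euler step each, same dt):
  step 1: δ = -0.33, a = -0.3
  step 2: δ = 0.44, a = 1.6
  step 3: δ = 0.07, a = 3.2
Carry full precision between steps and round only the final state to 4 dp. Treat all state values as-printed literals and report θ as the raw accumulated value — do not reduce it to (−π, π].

after step 1 (δ=-0.33, a=-0.3): (14.570173, 13.094978, -0.898578, 11.240000)
after step 2 (δ=0.44, a=1.6): (15.970054, 11.336047, -0.587309, 11.560000)
after step 3 (δ=0.07, a=3.2): (17.894643, 10.054915, -0.539631, 12.200000)

(17.8946, 10.0549, -0.5396, 12.2000)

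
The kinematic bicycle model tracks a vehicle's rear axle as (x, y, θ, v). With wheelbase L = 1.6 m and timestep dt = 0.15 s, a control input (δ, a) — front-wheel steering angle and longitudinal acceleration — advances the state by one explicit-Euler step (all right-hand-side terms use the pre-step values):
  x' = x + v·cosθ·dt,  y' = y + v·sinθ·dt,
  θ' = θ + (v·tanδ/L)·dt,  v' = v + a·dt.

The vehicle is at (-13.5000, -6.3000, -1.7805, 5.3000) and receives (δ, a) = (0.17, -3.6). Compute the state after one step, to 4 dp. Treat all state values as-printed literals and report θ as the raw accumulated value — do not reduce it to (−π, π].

(-13.6655, -7.0776, -1.6952, 4.7600)

x' = -13.5000 + 5.3000·cos(-1.7805)·0.15 = -13.6655
y' = -6.3000 + 5.3000·sin(-1.7805)·0.15 = -7.0776
θ' = -1.7805 + (5.3000/1.6)·tan(0.17)·0.15 = -1.6952
v' = 5.3000 − 3.6000·0.15 = 4.7600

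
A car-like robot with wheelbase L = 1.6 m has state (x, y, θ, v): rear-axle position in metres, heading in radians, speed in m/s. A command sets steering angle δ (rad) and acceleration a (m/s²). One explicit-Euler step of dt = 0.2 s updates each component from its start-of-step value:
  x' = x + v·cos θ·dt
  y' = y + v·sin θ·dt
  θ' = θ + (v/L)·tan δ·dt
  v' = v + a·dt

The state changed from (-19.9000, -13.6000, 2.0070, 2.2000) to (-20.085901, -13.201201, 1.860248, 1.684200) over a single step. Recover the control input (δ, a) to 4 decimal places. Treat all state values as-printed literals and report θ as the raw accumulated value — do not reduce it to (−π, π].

δ = -0.4902, a = -2.5790

a = (v'−v)/dt = (-0.515800)/0.2 = -2.5790
Δθ = θ'−θ = -0.146752;  (v·dt/L) = 2.2000·0.2/1.6 = 0.275000
tan δ = Δθ·L/(v·dt) = -0.533644  →  δ = -0.4902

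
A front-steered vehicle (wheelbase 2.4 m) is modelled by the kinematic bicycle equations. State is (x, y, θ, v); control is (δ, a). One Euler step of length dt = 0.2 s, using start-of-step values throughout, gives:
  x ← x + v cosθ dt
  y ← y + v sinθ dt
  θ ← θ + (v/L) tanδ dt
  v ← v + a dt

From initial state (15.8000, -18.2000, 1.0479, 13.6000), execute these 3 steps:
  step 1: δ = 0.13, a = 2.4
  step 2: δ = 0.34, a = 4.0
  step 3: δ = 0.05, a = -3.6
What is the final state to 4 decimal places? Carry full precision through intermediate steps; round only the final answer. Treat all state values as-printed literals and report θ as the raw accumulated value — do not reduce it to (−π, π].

(18.0691, -10.2493, 1.6732, 14.1600)

after step 1 (δ=0.13, a=2.4): (17.158345, -15.843456, 1.196069, 14.080000)
after step 2 (δ=0.34, a=4.0): (18.189054, -13.222866, 1.611120, 14.880000)
after step 3 (δ=0.05, a=-3.6): (18.069083, -10.249285, 1.673172, 14.160000)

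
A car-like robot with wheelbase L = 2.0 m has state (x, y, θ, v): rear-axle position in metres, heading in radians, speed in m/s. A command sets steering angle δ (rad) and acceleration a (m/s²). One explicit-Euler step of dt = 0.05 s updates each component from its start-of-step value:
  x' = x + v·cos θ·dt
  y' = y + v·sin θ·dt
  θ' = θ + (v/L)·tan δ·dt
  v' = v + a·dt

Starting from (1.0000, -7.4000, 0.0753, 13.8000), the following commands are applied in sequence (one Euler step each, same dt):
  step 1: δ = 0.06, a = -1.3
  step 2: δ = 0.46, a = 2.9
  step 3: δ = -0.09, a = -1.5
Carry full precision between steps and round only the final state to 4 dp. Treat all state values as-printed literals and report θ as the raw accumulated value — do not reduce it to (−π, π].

after step 1 (δ=0.06, a=-1.3): (1.688045, -7.348092, 0.096025, 13.735000)
after step 2 (δ=0.46, a=2.9): (2.371631, -7.282248, 0.266150, 13.880000)
after step 3 (δ=-0.09, a=-1.5): (3.041196, -7.099713, 0.234835, 13.805000)

(3.0412, -7.0997, 0.2348, 13.8050)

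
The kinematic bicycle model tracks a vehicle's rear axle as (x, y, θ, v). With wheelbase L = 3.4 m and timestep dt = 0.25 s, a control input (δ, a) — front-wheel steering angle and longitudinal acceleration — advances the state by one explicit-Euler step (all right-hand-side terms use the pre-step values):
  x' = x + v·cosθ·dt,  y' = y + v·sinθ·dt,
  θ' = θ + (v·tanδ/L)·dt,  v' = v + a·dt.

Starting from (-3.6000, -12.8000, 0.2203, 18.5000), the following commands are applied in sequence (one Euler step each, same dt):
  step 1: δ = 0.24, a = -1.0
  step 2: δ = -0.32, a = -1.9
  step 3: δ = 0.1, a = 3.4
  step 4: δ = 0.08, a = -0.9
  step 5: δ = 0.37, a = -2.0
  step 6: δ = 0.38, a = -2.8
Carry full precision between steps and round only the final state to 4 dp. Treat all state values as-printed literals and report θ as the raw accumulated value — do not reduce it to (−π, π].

after step 1 (δ=0.24, a=-1.0): (0.913223, -11.789334, 0.553187, 18.250000)
after step 2 (δ=-0.32, a=-1.9): (4.795247, -9.392191, 0.108491, 17.775000)
after step 3 (δ=0.1, a=3.4): (9.212870, -8.911027, 0.239627, 18.625000)
after step 4 (δ=0.08, a=-0.9): (13.736075, -7.805910, 0.349420, 18.400000)
after step 5 (δ=0.37, a=-2.0): (18.058103, -6.231085, 0.874176, 17.900000)
after step 6 (δ=0.38, a=-2.8): (20.929391, -2.798691, 1.399874, 17.200000)

(20.9294, -2.7987, 1.3999, 17.2000)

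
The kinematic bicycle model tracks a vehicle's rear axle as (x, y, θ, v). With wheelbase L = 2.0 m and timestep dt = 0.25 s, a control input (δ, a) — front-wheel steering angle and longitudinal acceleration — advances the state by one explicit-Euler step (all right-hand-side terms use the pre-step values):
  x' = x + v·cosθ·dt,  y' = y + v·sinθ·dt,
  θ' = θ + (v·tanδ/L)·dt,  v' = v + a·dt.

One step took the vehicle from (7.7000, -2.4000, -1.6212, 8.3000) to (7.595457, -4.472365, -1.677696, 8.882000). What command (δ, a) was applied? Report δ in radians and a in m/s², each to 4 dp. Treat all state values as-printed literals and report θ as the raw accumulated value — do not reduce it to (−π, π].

δ = -0.0544, a = 2.3280

a = (v'−v)/dt = (0.582000)/0.25 = 2.3280
Δθ = θ'−θ = -0.056496;  (v·dt/L) = 8.3000·0.25/2.0 = 1.037500
tan δ = Δθ·L/(v·dt) = -0.054454  →  δ = -0.0544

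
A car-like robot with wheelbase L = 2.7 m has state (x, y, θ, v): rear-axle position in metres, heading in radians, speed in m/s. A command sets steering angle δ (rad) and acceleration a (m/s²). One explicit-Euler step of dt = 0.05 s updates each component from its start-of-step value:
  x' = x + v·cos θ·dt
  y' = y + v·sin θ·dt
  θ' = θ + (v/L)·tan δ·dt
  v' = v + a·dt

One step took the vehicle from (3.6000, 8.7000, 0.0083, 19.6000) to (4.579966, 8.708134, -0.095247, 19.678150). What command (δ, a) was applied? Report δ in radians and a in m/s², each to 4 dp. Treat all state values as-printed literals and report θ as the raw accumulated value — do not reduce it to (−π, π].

a = (v'−v)/dt = (0.078150)/0.05 = 1.5630
Δθ = θ'−θ = -0.103547;  (v·dt/L) = 19.6000·0.05/2.7 = 0.362963
tan δ = Δθ·L/(v·dt) = -0.285283  →  δ = -0.2779

δ = -0.2779, a = 1.5630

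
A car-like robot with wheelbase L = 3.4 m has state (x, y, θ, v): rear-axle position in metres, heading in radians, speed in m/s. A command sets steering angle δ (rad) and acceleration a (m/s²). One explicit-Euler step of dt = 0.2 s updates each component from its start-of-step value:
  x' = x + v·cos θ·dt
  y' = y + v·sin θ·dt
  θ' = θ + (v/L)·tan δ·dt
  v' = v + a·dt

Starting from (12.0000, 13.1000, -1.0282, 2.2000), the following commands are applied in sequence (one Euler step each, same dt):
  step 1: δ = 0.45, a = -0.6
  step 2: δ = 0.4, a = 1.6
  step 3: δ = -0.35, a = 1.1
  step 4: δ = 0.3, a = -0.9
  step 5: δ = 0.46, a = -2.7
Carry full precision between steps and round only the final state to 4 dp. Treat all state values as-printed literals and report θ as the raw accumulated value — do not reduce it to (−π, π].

(13.3516, 11.1824, -0.8467, 1.9000)

after step 1 (δ=0.45, a=-0.6): (12.227199, 12.723197, -0.965687, 2.080000)
after step 2 (δ=0.4, a=1.6): (12.463841, 12.381062, -0.913957, 2.400000)
after step 3 (δ=-0.35, a=1.1): (12.756937, 12.000937, -0.965490, 2.620000)
after step 4 (δ=0.3, a=-0.9): (13.055101, 11.570037, -0.917816, 2.440000)
after step 5 (δ=0.46, a=-2.7): (13.351588, 11.182430, -0.846705, 1.900000)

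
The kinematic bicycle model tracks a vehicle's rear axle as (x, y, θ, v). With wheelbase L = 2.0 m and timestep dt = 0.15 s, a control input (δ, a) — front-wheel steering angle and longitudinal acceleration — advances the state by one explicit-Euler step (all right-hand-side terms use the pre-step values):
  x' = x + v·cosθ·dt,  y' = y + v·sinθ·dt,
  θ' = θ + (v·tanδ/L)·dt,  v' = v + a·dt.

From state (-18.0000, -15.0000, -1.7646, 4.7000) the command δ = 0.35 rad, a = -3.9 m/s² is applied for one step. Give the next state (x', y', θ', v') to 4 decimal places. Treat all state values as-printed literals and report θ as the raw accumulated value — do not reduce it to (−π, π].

(-18.1358, -15.6918, -1.6359, 4.1150)

x' = -18.0000 + 4.7000·cos(-1.7646)·0.15 = -18.1358
y' = -15.0000 + 4.7000·sin(-1.7646)·0.15 = -15.6918
θ' = -1.7646 + (4.7000/2.0)·tan(0.35)·0.15 = -1.6359
v' = 4.7000 − 3.9000·0.15 = 4.1150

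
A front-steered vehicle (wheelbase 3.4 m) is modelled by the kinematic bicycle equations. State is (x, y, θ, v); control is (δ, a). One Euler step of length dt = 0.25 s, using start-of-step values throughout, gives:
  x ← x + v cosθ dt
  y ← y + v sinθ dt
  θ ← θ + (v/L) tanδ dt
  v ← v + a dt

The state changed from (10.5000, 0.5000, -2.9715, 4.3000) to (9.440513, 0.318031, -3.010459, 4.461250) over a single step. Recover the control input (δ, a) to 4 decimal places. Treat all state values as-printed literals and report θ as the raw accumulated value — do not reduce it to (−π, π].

a = (v'−v)/dt = (0.161250)/0.25 = 0.6450
Δθ = θ'−θ = -0.038959;  (v·dt/L) = 4.3000·0.25/3.4 = 0.316176
tan δ = Δθ·L/(v·dt) = -0.123219  →  δ = -0.1226

δ = -0.1226, a = 0.6450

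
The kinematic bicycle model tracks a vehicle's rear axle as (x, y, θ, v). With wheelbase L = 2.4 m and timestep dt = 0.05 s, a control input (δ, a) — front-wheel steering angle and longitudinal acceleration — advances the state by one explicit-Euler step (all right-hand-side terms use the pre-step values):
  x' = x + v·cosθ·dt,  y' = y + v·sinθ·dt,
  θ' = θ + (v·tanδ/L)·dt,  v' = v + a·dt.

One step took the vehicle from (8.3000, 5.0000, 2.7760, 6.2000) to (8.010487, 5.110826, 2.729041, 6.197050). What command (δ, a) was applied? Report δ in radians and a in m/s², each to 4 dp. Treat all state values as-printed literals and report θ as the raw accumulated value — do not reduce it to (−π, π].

δ = -0.3487, a = -0.0590

a = (v'−v)/dt = (-0.002950)/0.05 = -0.0590
Δθ = θ'−θ = -0.046959;  (v·dt/L) = 6.2000·0.05/2.4 = 0.129167
tan δ = Δθ·L/(v·dt) = -0.363554  →  δ = -0.3487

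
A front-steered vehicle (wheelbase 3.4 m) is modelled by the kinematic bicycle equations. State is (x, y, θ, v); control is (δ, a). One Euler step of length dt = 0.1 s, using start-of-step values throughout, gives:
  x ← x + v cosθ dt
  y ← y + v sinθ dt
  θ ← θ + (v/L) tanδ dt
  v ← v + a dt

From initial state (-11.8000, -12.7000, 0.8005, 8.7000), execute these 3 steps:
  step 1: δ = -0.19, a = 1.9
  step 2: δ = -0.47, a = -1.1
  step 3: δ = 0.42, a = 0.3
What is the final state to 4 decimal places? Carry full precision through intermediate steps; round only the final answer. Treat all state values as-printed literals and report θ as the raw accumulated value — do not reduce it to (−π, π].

after step 1 (δ=-0.19, a=1.9): (-11.194177, -12.075597, 0.751289, 8.890000)
after step 2 (δ=-0.47, a=-1.1): (-10.544487, -11.468783, 0.618471, 8.780000)
after step 3 (δ=0.42, a=0.3): (-9.829123, -10.959727, 0.733791, 8.810000)

(-9.8291, -10.9597, 0.7338, 8.8100)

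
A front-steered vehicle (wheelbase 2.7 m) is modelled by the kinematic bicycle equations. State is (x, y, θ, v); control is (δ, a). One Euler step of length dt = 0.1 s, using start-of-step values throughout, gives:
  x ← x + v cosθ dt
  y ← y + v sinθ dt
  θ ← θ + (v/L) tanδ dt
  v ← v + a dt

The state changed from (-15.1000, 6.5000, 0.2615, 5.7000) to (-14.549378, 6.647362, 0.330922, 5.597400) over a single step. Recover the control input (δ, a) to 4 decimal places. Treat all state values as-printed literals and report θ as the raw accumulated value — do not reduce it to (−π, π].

δ = 0.3177, a = -1.0260

a = (v'−v)/dt = (-0.102600)/0.1 = -1.0260
Δθ = θ'−θ = 0.069422;  (v·dt/L) = 5.7000·0.1/2.7 = 0.211111
tan δ = Δθ·L/(v·dt) = 0.328841  →  δ = 0.3177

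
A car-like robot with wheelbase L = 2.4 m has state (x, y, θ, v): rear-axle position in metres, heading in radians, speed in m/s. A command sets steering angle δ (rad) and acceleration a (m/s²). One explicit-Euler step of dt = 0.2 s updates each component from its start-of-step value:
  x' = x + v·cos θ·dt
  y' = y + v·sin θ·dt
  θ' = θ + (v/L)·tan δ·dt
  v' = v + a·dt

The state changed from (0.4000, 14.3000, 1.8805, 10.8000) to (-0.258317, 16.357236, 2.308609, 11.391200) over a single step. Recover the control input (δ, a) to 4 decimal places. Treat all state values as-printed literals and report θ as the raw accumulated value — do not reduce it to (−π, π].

a = (v'−v)/dt = (0.591200)/0.2 = 2.9560
Δθ = θ'−θ = 0.428109;  (v·dt/L) = 10.8000·0.2/2.4 = 0.900000
tan δ = Δθ·L/(v·dt) = 0.475677  →  δ = 0.4440

δ = 0.4440, a = 2.9560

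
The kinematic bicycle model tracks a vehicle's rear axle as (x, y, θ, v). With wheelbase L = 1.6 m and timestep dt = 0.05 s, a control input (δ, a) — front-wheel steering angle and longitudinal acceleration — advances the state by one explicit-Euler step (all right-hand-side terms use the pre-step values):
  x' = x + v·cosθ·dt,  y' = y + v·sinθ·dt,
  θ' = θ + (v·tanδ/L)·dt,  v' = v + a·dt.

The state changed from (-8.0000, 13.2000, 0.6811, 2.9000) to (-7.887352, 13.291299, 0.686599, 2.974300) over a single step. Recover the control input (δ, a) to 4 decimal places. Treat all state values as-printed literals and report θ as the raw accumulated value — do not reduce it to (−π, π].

δ = 0.0606, a = 1.4860

a = (v'−v)/dt = (0.074300)/0.05 = 1.4860
Δθ = θ'−θ = 0.005499;  (v·dt/L) = 2.9000·0.05/1.6 = 0.090625
tan δ = Δθ·L/(v·dt) = 0.060679  →  δ = 0.0606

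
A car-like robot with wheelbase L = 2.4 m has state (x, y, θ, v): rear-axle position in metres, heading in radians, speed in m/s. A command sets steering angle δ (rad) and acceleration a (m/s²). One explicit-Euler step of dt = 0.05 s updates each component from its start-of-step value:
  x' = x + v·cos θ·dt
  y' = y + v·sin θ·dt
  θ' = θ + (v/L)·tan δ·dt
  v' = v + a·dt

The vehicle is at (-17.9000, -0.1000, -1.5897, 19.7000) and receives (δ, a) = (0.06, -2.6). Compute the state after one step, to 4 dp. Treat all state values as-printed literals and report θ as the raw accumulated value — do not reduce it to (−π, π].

(-17.9186, -1.0848, -1.5650, 19.5700)

x' = -17.9000 + 19.7000·cos(-1.5897)·0.05 = -17.9186
y' = -0.1000 + 19.7000·sin(-1.5897)·0.05 = -1.0848
θ' = -1.5897 + (19.7000/2.4)·tan(0.06)·0.05 = -1.5650
v' = 19.7000 − 2.6000·0.05 = 19.5700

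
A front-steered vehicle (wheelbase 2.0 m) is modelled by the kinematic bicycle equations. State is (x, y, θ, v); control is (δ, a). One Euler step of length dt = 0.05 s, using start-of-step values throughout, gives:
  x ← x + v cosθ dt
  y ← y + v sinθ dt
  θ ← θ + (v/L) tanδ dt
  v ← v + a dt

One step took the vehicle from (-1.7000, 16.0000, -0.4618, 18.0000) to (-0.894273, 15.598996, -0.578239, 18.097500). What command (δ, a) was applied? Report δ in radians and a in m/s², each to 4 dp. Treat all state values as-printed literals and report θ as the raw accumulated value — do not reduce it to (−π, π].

δ = -0.2532, a = 1.9500

a = (v'−v)/dt = (0.097500)/0.05 = 1.9500
Δθ = θ'−θ = -0.116439;  (v·dt/L) = 18.0000·0.05/2.0 = 0.450000
tan δ = Δθ·L/(v·dt) = -0.258753  →  δ = -0.2532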